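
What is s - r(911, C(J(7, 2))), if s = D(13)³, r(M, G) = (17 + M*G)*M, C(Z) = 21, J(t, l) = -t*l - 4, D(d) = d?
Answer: -17441631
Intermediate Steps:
J(t, l) = -4 - l*t (J(t, l) = -l*t - 4 = -4 - l*t)
r(M, G) = M*(17 + G*M) (r(M, G) = (17 + G*M)*M = M*(17 + G*M))
s = 2197 (s = 13³ = 2197)
s - r(911, C(J(7, 2))) = 2197 - 911*(17 + 21*911) = 2197 - 911*(17 + 19131) = 2197 - 911*19148 = 2197 - 1*17443828 = 2197 - 17443828 = -17441631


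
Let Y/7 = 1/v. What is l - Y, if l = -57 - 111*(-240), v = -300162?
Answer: 7979206453/300162 ≈ 26583.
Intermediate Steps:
l = 26583 (l = -57 + 26640 = 26583)
Y = -7/300162 (Y = 7/(-300162) = 7*(-1/300162) = -7/300162 ≈ -2.3321e-5)
l - Y = 26583 - 1*(-7/300162) = 26583 + 7/300162 = 7979206453/300162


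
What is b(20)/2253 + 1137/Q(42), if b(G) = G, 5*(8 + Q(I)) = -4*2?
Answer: -4269115/36048 ≈ -118.43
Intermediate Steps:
Q(I) = -48/5 (Q(I) = -8 + (-4*2)/5 = -8 + (⅕)*(-8) = -8 - 8/5 = -48/5)
b(20)/2253 + 1137/Q(42) = 20/2253 + 1137/(-48/5) = 20*(1/2253) + 1137*(-5/48) = 20/2253 - 1895/16 = -4269115/36048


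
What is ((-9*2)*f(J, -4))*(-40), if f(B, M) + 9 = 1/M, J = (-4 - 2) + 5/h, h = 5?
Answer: -6660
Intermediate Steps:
J = -5 (J = (-4 - 2) + 5/5 = -6 + 5*(⅕) = -6 + 1 = -5)
f(B, M) = -9 + 1/M
((-9*2)*f(J, -4))*(-40) = ((-9*2)*(-9 + 1/(-4)))*(-40) = -18*(-9 - ¼)*(-40) = -18*(-37/4)*(-40) = (333/2)*(-40) = -6660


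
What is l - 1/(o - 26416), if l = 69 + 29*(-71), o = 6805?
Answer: -39025889/19611 ≈ -1990.0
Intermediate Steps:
l = -1990 (l = 69 - 2059 = -1990)
l - 1/(o - 26416) = -1990 - 1/(6805 - 26416) = -1990 - 1/(-19611) = -1990 - 1*(-1/19611) = -1990 + 1/19611 = -39025889/19611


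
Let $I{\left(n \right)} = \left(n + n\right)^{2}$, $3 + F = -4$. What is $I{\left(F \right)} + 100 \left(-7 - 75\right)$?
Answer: $-8004$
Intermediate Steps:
$F = -7$ ($F = -3 - 4 = -7$)
$I{\left(n \right)} = 4 n^{2}$ ($I{\left(n \right)} = \left(2 n\right)^{2} = 4 n^{2}$)
$I{\left(F \right)} + 100 \left(-7 - 75\right) = 4 \left(-7\right)^{2} + 100 \left(-7 - 75\right) = 4 \cdot 49 + 100 \left(-82\right) = 196 - 8200 = -8004$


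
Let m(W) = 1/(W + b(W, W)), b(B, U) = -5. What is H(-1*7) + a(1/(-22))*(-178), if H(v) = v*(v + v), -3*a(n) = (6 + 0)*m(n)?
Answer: 3046/111 ≈ 27.441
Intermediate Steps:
m(W) = 1/(-5 + W) (m(W) = 1/(W - 5) = 1/(-5 + W))
a(n) = -2/(-5 + n) (a(n) = -(6 + 0)/(3*(-5 + n)) = -2/(-5 + n))
H(v) = 2*v² (H(v) = v*(2*v) = 2*v²)
H(-1*7) + a(1/(-22))*(-178) = 2*(-1*7)² - 2/(-5 + 1/(-22))*(-178) = 2*(-7)² - 2/(-5 - 1/22)*(-178) = 2*49 - 2/(-111/22)*(-178) = 98 - 2*(-22/111)*(-178) = 98 + (44/111)*(-178) = 98 - 7832/111 = 3046/111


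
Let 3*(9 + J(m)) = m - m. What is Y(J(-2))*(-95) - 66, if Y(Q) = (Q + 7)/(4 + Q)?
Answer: -104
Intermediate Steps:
J(m) = -9 (J(m) = -9 + (m - m)/3 = -9 + (⅓)*0 = -9 + 0 = -9)
Y(Q) = (7 + Q)/(4 + Q)
Y(J(-2))*(-95) - 66 = ((7 - 9)/(4 - 9))*(-95) - 66 = (-2/(-5))*(-95) - 66 = -⅕*(-2)*(-95) - 66 = (⅖)*(-95) - 66 = -38 - 66 = -104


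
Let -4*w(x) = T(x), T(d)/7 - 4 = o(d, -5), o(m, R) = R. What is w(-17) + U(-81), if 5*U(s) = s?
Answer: -289/20 ≈ -14.450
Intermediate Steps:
T(d) = -7 (T(d) = 28 + 7*(-5) = 28 - 35 = -7)
U(s) = s/5
w(x) = 7/4 (w(x) = -1/4*(-7) = 7/4)
w(-17) + U(-81) = 7/4 + (1/5)*(-81) = 7/4 - 81/5 = -289/20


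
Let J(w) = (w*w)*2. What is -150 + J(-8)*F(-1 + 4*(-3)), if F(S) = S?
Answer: -1814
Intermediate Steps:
J(w) = 2*w² (J(w) = w²*2 = 2*w²)
-150 + J(-8)*F(-1 + 4*(-3)) = -150 + (2*(-8)²)*(-1 + 4*(-3)) = -150 + (2*64)*(-1 - 12) = -150 + 128*(-13) = -150 - 1664 = -1814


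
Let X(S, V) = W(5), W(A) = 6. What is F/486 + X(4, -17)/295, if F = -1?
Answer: 2621/143370 ≈ 0.018281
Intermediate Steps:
X(S, V) = 6
F/486 + X(4, -17)/295 = -1/486 + 6/295 = 2621/143370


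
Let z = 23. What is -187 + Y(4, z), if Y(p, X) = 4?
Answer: -183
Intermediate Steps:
-187 + Y(4, z) = -187 + 4 = -183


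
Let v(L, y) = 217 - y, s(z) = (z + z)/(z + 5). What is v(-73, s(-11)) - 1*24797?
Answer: -73751/3 ≈ -24584.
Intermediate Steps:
s(z) = 2*z/(5 + z) (s(z) = (2*z)/(5 + z) = 2*z/(5 + z))
v(-73, s(-11)) - 1*24797 = (217 - 2*(-11)/(5 - 11)) - 1*24797 = (217 - 2*(-11)/(-6)) - 24797 = (217 - 2*(-11)*(-1)/6) - 24797 = (217 - 1*11/3) - 24797 = (217 - 11/3) - 24797 = 640/3 - 24797 = -73751/3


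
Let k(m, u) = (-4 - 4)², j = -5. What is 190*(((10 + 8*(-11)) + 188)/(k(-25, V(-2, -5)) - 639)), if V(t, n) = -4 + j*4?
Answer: -836/23 ≈ -36.348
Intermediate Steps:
V(t, n) = -24 (V(t, n) = -4 - 5*4 = -4 - 20 = -24)
k(m, u) = 64 (k(m, u) = (-8)² = 64)
190*(((10 + 8*(-11)) + 188)/(k(-25, V(-2, -5)) - 639)) = 190*(((10 + 8*(-11)) + 188)/(64 - 639)) = 190*(((10 - 88) + 188)/(-575)) = 190*((-78 + 188)*(-1/575)) = 190*(110*(-1/575)) = 190*(-22/115) = -836/23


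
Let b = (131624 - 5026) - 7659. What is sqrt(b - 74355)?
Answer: 2*sqrt(11146) ≈ 211.15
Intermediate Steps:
b = 118939 (b = 126598 - 7659 = 118939)
sqrt(b - 74355) = sqrt(118939 - 74355) = sqrt(44584) = 2*sqrt(11146)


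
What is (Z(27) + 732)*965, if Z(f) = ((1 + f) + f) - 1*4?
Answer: 755595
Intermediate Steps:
Z(f) = -3 + 2*f (Z(f) = (1 + 2*f) - 4 = -3 + 2*f)
(Z(27) + 732)*965 = ((-3 + 2*27) + 732)*965 = ((-3 + 54) + 732)*965 = (51 + 732)*965 = 783*965 = 755595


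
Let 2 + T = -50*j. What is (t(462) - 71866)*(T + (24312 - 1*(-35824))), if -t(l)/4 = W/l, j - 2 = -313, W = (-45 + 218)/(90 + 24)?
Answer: -3410320301180/627 ≈ -5.4391e+9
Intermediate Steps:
W = 173/114 ≈ 1.5175
j = -311 (j = 2 - 313 = -311)
t(l) = -346/(57*l)
T = 15548 (T = -2 - 50*(-311) = -2 + 15550 = 15548)
(t(462) - 71866)*(T + (24312 - 1*(-35824))) = (-346/57/462 - 71866)*(15548 + (24312 - 1*(-35824))) = (-346/57*1/462 - 71866)*(15548 + (24312 + 35824)) = (-173/13167 - 71866)*(15548 + 60136) = -946259795/13167*75684 = -3410320301180/627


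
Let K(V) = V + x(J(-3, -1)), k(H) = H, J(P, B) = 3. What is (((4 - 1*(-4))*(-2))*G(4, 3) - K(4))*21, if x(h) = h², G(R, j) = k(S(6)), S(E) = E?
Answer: -2289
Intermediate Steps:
G(R, j) = 6
K(V) = 9 + V (K(V) = V + 3² = V + 9 = 9 + V)
(((4 - 1*(-4))*(-2))*G(4, 3) - K(4))*21 = (((4 - 1*(-4))*(-2))*6 - (9 + 4))*21 = (((4 + 4)*(-2))*6 - 1*13)*21 = ((8*(-2))*6 - 13)*21 = (-16*6 - 13)*21 = (-96 - 13)*21 = -109*21 = -2289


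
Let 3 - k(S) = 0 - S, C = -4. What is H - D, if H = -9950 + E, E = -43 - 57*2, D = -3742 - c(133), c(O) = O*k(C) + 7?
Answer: -6491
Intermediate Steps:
k(S) = 3 + S (k(S) = 3 - (0 - S) = 3 - (-1)*S = 3 + S)
c(O) = 7 - O (c(O) = O*(3 - 4) + 7 = O*(-1) + 7 = -O + 7 = 7 - O)
D = -3616 (D = -3742 - (7 - 1*133) = -3742 - (7 - 133) = -3742 - 1*(-126) = -3742 + 126 = -3616)
E = -157 (E = -43 - 114 = -157)
H = -10107 (H = -9950 - 157 = -10107)
H - D = -10107 - 1*(-3616) = -10107 + 3616 = -6491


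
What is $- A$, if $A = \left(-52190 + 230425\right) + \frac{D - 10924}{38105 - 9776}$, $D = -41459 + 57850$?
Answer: $- \frac{10159406}{57} \approx -1.7824 \cdot 10^{5}$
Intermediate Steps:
$D = 16391$
$A = \frac{10159406}{57}$ ($A = \left(-52190 + 230425\right) + \frac{16391 - 10924}{38105 - 9776} = 178235 + \frac{5467}{28329} = 178235 + 5467 \cdot \frac{1}{28329} = 178235 + \frac{11}{57} = \frac{10159406}{57} \approx 1.7824 \cdot 10^{5}$)
$- A = \left(-1\right) \frac{10159406}{57} = - \frac{10159406}{57}$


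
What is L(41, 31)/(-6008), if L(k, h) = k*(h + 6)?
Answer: -1517/6008 ≈ -0.25250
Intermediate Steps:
L(k, h) = k*(6 + h)
L(41, 31)/(-6008) = (41*(6 + 31))/(-6008) = (41*37)*(-1/6008) = 1517*(-1/6008) = -1517/6008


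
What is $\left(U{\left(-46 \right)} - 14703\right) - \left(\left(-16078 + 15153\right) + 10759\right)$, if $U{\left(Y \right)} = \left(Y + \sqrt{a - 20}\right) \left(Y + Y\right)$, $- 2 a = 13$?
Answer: $-20305 - 46 i \sqrt{106} \approx -20305.0 - 473.6 i$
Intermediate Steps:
$a = - \frac{13}{2}$ ($a = \left(- \frac{1}{2}\right) 13 = - \frac{13}{2} \approx -6.5$)
$U{\left(Y \right)} = 2 Y \left(Y + \frac{i \sqrt{106}}{2}\right)$ ($U{\left(Y \right)} = \left(Y + \sqrt{- \frac{13}{2} - 20}\right) \left(Y + Y\right) = \left(Y + \sqrt{- \frac{53}{2}}\right) 2 Y = \left(Y + \frac{i \sqrt{106}}{2}\right) 2 Y = 2 Y \left(Y + \frac{i \sqrt{106}}{2}\right)$)
$\left(U{\left(-46 \right)} - 14703\right) - \left(\left(-16078 + 15153\right) + 10759\right) = \left(- 46 \left(2 \left(-46\right) + i \sqrt{106}\right) - 14703\right) - \left(\left(-16078 + 15153\right) + 10759\right) = \left(- 46 \left(-92 + i \sqrt{106}\right) - 14703\right) - \left(-925 + 10759\right) = \left(\left(4232 - 46 i \sqrt{106}\right) - 14703\right) - 9834 = \left(-10471 - 46 i \sqrt{106}\right) - 9834 = -20305 - 46 i \sqrt{106}$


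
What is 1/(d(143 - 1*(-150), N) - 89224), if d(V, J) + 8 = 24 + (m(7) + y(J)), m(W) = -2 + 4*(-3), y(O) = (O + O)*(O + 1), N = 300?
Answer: 1/91378 ≈ 1.0944e-5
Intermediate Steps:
y(O) = 2*O*(1 + O) (y(O) = (2*O)*(1 + O) = 2*O*(1 + O))
m(W) = -14 (m(W) = -2 - 12 = -14)
d(V, J) = 2 + 2*J*(1 + J) (d(V, J) = -8 + (24 + (-14 + 2*J*(1 + J))) = -8 + (10 + 2*J*(1 + J)) = 2 + 2*J*(1 + J))
1/(d(143 - 1*(-150), N) - 89224) = 1/((2 + 2*300*(1 + 300)) - 89224) = 1/((2 + 2*300*301) - 89224) = 1/((2 + 180600) - 89224) = 1/(180602 - 89224) = 1/91378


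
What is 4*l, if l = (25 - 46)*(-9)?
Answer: 756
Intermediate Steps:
l = 189 (l = -21*(-9) = 189)
4*l = 4*189 = 756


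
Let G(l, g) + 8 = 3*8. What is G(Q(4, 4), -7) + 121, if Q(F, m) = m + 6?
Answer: 137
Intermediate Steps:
Q(F, m) = 6 + m
G(l, g) = 16 (G(l, g) = -8 + 3*8 = -8 + 24 = 16)
G(Q(4, 4), -7) + 121 = 16 + 121 = 137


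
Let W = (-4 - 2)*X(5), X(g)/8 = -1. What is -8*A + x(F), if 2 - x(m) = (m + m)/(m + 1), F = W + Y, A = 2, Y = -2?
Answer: -750/47 ≈ -15.957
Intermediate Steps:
X(g) = -8 (X(g) = 8*(-1) = -8)
W = 48 (W = (-4 - 2)*(-8) = -6*(-8) = 48)
F = 46 (F = 48 - 2 = 46)
x(m) = 2 - 2*m/(1 + m) (x(m) = 2 - (m + m)/(m + 1) = 2 - 2*m/(1 + m))
-8*A + x(F) = -8*2 + 2/(1 + 46) = -16 + 2/47 = -750/47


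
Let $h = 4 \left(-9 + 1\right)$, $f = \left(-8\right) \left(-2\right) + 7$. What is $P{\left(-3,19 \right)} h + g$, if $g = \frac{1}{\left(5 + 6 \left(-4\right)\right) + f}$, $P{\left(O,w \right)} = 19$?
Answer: $- \frac{2431}{4} \approx -607.75$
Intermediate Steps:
$f = 23$ ($f = 16 + 7 = 23$)
$h = -32$ ($h = 4 \left(-8\right) = -32$)
$g = \frac{1}{4}$ ($g = \frac{1}{\left(5 + 6 \left(-4\right)\right) + 23} = \frac{1}{\left(5 - 24\right) + 23} = \frac{1}{-19 + 23} = \frac{1}{4} \approx 0.25$)
$P{\left(-3,19 \right)} h + g = 19 \left(-32\right) + \frac{1}{4} = -608 + \frac{1}{4} = - \frac{2431}{4}$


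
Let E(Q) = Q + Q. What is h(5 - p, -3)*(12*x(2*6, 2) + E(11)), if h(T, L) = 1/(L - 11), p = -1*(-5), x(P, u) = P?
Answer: -83/7 ≈ -11.857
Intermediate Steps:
E(Q) = 2*Q
p = 5
h(T, L) = 1/(-11 + L)
h(5 - p, -3)*(12*x(2*6, 2) + E(11)) = (12*(2*6) + 2*11)/(-11 - 3) = (12*12 + 22)/(-14) = -(144 + 22)/14 = -1/14*166 = -83/7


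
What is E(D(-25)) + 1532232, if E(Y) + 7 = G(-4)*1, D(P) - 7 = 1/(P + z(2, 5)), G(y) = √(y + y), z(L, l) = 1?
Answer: 1532225 + 2*I*√2 ≈ 1.5322e+6 + 2.8284*I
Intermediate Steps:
G(y) = √2*√y (G(y) = √(2*y) = √2*√y)
D(P) = 7 + 1/(1 + P) (D(P) = 7 + 1/(P + 1) = 7 + 1/(1 + P))
E(Y) = -7 + 2*I*√2 (E(Y) = -7 + (√2*√(-4))*1 = -7 + (√2*(2*I))*1 = -7 + (2*I*√2)*1 = -7 + 2*I*√2)
E(D(-25)) + 1532232 = (-7 + 2*I*√2) + 1532232 = 1532225 + 2*I*√2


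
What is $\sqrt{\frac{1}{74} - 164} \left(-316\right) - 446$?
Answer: $-446 - \frac{158 i \sqrt{897990}}{37} \approx -446.0 - 4046.6 i$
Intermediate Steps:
$\sqrt{\frac{1}{74} - 164} \left(-316\right) - 446 = \sqrt{- \frac{12135}{74}} \left(-316\right) - 446 = \frac{i \sqrt{897990}}{74} \left(-316\right) - 446 = - \frac{158 i \sqrt{897990}}{37} - 446 = -446 - \frac{158 i \sqrt{897990}}{37}$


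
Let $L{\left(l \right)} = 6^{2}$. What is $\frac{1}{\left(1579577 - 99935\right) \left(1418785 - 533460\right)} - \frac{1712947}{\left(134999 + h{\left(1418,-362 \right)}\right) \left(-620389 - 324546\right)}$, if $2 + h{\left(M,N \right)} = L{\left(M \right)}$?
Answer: $\frac{149593274893667627}{11143201175264543428050} \approx 1.3425 \cdot 10^{-5}$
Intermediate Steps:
$L{\left(l \right)} = 36$
$h{\left(M,N \right)} = 34$ ($h{\left(M,N \right)} = -2 + 36 = 34$)
$\frac{1}{\left(1579577 - 99935\right) \left(1418785 - 533460\right)} - \frac{1712947}{\left(134999 + h{\left(1418,-362 \right)}\right) \left(-620389 - 324546\right)} = \frac{1}{\left(1579577 - 99935\right) \left(1418785 - 533460\right)} - \frac{1712947}{\left(134999 + 34\right) \left(-620389 - 324546\right)} = \frac{1}{1479642 \cdot 885325} - \frac{1712947}{135033 \left(-944935\right)} = \frac{1}{1479642} \cdot \frac{1}{885325} - \frac{1712947}{-127597407855} = \frac{1}{1309964053650} - - \frac{1712947}{127597407855} = \frac{1}{1309964053650} + \frac{1712947}{127597407855} = \frac{149593274893667627}{11143201175264543428050}$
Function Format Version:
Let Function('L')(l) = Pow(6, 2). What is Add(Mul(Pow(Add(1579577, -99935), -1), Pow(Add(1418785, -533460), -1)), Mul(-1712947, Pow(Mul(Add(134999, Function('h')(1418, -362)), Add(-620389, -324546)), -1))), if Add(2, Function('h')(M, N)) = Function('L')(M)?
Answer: Rational(149593274893667627, 11143201175264543428050) ≈ 1.3425e-5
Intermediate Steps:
Function('L')(l) = 36
Function('h')(M, N) = 34 (Function('h')(M, N) = Add(-2, 36) = 34)
Add(Mul(Pow(Add(1579577, -99935), -1), Pow(Add(1418785, -533460), -1)), Mul(-1712947, Pow(Mul(Add(134999, Function('h')(1418, -362)), Add(-620389, -324546)), -1))) = Add(Mul(Pow(Add(1579577, -99935), -1), Pow(Add(1418785, -533460), -1)), Mul(-1712947, Pow(Mul(Add(134999, 34), Add(-620389, -324546)), -1))) = Add(Mul(Pow(1479642, -1), Pow(885325, -1)), Mul(-1712947, Pow(Mul(135033, -944935), -1))) = Add(Mul(Rational(1, 1479642), Rational(1, 885325)), Mul(-1712947, Pow(-127597407855, -1))) = Add(Rational(1, 1309964053650), Mul(-1712947, Rational(-1, 127597407855))) = Add(Rational(1, 1309964053650), Rational(1712947, 127597407855)) = Rational(149593274893667627, 11143201175264543428050)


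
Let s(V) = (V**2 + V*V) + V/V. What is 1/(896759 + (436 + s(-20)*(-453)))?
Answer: 1/534342 ≈ 1.8715e-6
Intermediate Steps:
s(V) = 1 + 2*V**2 (s(V) = (V**2 + V**2) + 1 = 2*V**2 + 1 = 1 + 2*V**2)
1/(896759 + (436 + s(-20)*(-453))) = 1/(896759 + (436 + (1 + 2*(-20)**2)*(-453))) = 1/(896759 + (436 + (1 + 2*400)*(-453))) = 1/(896759 + (436 + (1 + 800)*(-453))) = 1/(896759 + (436 + 801*(-453))) = 1/(896759 + (436 - 362853)) = 1/(896759 - 362417) = 1/534342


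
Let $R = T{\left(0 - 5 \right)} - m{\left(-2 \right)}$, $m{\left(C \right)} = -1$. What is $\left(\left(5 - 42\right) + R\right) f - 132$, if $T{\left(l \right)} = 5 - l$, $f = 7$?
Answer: $-314$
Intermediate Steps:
$R = 11$ ($R = \left(5 - \left(0 - 5\right)\right) - -1 = \left(5 - -5\right) + 1 = \left(5 + 5\right) + 1 = 10 + 1 = 11$)
$\left(\left(5 - 42\right) + R\right) f - 132 = \left(\left(5 - 42\right) + 11\right) 7 - 132 = \left(-37 + 11\right) 7 - 132 = \left(-26\right) 7 - 132 = -182 - 132 = -314$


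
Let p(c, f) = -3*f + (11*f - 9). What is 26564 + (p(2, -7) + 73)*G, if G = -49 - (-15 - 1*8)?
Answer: 26356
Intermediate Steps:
p(c, f) = -9 + 8*f (p(c, f) = -3*f + (-9 + 11*f) = -9 + 8*f)
G = -26 (G = -49 - (-15 - 8) = -49 - 1*(-23) = -49 + 23 = -26)
26564 + (p(2, -7) + 73)*G = 26564 + ((-9 + 8*(-7)) + 73)*(-26) = 26564 + ((-9 - 56) + 73)*(-26) = 26564 + (-65 + 73)*(-26) = 26564 + 8*(-26) = 26564 - 208 = 26356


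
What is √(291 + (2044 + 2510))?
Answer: √4845 ≈ 69.606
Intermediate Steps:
√(291 + (2044 + 2510)) = √(291 + 4554) = √4845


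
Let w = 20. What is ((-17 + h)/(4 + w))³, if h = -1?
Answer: -27/64 ≈ -0.42188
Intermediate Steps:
((-17 + h)/(4 + w))³ = ((-17 - 1)/(4 + 20))³ = (-18/24)³ = (-18*1/24)³ = (-¾)³ = -27/64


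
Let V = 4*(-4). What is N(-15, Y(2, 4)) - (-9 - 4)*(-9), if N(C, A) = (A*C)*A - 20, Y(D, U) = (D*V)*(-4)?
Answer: -245897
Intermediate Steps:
V = -16
Y(D, U) = 64*D (Y(D, U) = (D*(-16))*(-4) = -16*D*(-4) = 64*D)
N(C, A) = -20 + C*A**2 (N(C, A) = C*A**2 - 20 = -20 + C*A**2)
N(-15, Y(2, 4)) - (-9 - 4)*(-9) = (-20 - 15*(64*2)**2) - (-9 - 4)*(-9) = (-20 - 15*128**2) - (-13)*(-9) = (-20 - 15*16384) - 1*117 = (-20 - 245760) - 117 = -245780 - 117 = -245897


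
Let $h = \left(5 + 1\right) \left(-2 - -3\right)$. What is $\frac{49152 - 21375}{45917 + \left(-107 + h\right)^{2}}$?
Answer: $\frac{197}{398} \approx 0.49498$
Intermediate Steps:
$h = 6$ ($h = 6 \left(-2 + 3\right) = 6 \cdot 1 = 6$)
$\frac{49152 - 21375}{45917 + \left(-107 + h\right)^{2}} = \frac{49152 - 21375}{45917 + \left(-107 + 6\right)^{2}} = \frac{27777}{45917 + \left(-101\right)^{2}} = \frac{27777}{45917 + 10201} = \frac{27777}{56118} = 27777 \cdot \frac{1}{56118} = \frac{197}{398}$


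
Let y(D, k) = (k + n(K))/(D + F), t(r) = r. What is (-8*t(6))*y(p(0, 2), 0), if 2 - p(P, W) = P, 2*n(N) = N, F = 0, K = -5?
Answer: 60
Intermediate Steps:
n(N) = N/2
p(P, W) = 2 - P
y(D, k) = (-5/2 + k)/D (y(D, k) = (k + (½)*(-5))/(D + 0) = (k - 5/2)/D = (-5/2 + k)/D)
(-8*t(6))*y(p(0, 2), 0) = (-8*6)*((-5/2 + 0)/(2 - 1*0)) = -48*(-5)/((2 + 0)*2) = -48*(-5)/(2*2) = -24*(-5)/2 = -48*(-5/4) = 60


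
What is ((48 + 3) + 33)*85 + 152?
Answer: 7292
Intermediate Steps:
((48 + 3) + 33)*85 + 152 = (51 + 33)*85 + 152 = 84*85 + 152 = 7140 + 152 = 7292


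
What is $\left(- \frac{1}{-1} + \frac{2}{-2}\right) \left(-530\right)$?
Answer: $0$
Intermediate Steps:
$\left(- \frac{1}{-1} + \frac{2}{-2}\right) \left(-530\right) = \left(\left(-1\right) \left(-1\right) + 2 \left(- \frac{1}{2}\right)\right) \left(-530\right) = \left(1 - 1\right) \left(-530\right) = 0 \left(-530\right) = 0$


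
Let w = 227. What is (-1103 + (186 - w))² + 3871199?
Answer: 5179935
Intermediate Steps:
(-1103 + (186 - w))² + 3871199 = (-1103 + (186 - 1*227))² + 3871199 = (-1103 + (186 - 227))² + 3871199 = (-1103 - 41)² + 3871199 = (-1144)² + 3871199 = 1308736 + 3871199 = 5179935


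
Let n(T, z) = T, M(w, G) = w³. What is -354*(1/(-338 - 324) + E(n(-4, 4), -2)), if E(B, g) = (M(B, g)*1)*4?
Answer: 29996721/331 ≈ 90625.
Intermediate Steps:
E(B, g) = 4*B³ (E(B, g) = (B³*1)*4 = B³*4 = 4*B³)
-354*(1/(-338 - 324) + E(n(-4, 4), -2)) = -354*(1/(-338 - 324) + 4*(-4)³) = -354*(1/(-662) + 4*(-64)) = -354*(-1/662 - 256) = -354*(-169473/662) = 29996721/331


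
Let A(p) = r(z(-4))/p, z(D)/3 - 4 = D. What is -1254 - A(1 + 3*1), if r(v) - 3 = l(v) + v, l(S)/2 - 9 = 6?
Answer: -5049/4 ≈ -1262.3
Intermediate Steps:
l(S) = 30 (l(S) = 18 + 2*6 = 18 + 12 = 30)
z(D) = 12 + 3*D
r(v) = 33 + v (r(v) = 3 + (30 + v) = 33 + v)
A(p) = 33/p (A(p) = (33 + (12 + 3*(-4)))/p = (33 + (12 - 12))/p = (33 + 0)/p = 33/p)
-1254 - A(1 + 3*1) = -1254 - 33/(1 + 3*1) = -1254 - 33/(1 + 3) = -1254 - 33/4 = -5049/4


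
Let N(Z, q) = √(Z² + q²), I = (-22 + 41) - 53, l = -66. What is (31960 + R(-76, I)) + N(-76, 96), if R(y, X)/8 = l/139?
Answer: 4441912/139 + 4*√937 ≈ 32079.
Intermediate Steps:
I = -34 (I = 19 - 53 = -34)
R(y, X) = -528/139 (R(y, X) = 8*(-66/139) = -528/139)
(31960 + R(-76, I)) + N(-76, 96) = (31960 - 528/139) + √((-76)² + 96²) = 4441912/139 + √(5776 + 9216) = 4441912/139 + √14992 = 4441912/139 + 4*√937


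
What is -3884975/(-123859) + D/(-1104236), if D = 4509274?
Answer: 266529648981/9769254766 ≈ 27.283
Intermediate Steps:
-3884975/(-123859) + D/(-1104236) = -3884975/(-123859) + 4509274/(-1104236) = -3884975*(-1/123859) + 4509274*(-1/1104236) = 3884975/123859 - 322091/78874 = 266529648981/9769254766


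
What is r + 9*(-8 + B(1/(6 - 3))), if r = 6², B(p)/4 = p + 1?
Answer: 12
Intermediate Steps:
B(p) = 4 + 4*p (B(p) = 4*(p + 1) = 4*(1 + p) = 4 + 4*p)
r = 36
r + 9*(-8 + B(1/(6 - 3))) = 36 + 9*(-8 + (4 + 4/(6 - 3))) = 36 + 9*(-8 + (4 + 4/3)) = 36 + 9*(-8 + 16/3) = 36 + 9*(-8/3) = 36 - 24 = 12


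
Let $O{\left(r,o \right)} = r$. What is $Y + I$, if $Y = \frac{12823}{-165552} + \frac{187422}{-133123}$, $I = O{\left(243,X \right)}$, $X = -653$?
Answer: $\frac{5322688148555}{22038778896} \approx 241.51$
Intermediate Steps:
$I = 243$
$Y = - \frac{32735123173}{22038778896}$ ($Y = 12823 \left(- \frac{1}{165552}\right) + 187422 \left(- \frac{1}{133123}\right) = - \frac{12823}{165552} - \frac{187422}{133123} = - \frac{32735123173}{22038778896} \approx -1.4853$)
$Y + I = - \frac{32735123173}{22038778896} + 243 = \frac{5322688148555}{22038778896}$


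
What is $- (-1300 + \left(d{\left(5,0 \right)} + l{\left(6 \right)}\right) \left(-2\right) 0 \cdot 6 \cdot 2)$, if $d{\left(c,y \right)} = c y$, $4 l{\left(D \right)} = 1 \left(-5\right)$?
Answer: $1300$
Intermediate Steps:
$l{\left(D \right)} = - \frac{5}{4}$ ($l{\left(D \right)} = \frac{1 \left(-5\right)}{4} = \frac{1}{4} \left(-5\right) = - \frac{5}{4}$)
$- (-1300 + \left(d{\left(5,0 \right)} + l{\left(6 \right)}\right) \left(-2\right) 0 \cdot 6 \cdot 2) = - (-1300 + \left(5 \cdot 0 - \frac{5}{4}\right) \left(-2\right) 0 \cdot 6 \cdot 2) = - (-1300 + \left(0 - \frac{5}{4}\right) 0 \cdot 12) = - (-1300 - 0) = - (-1300 + 0) = \left(-1\right) \left(-1300\right) = 1300$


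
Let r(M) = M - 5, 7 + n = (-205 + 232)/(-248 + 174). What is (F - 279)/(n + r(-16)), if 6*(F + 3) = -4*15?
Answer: 21608/2099 ≈ 10.294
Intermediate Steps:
n = -545/74 (n = -7 + (-205 + 232)/(-248 + 174) = -7 + 27/(-74) = -7 + 27*(-1/74) = -7 - 27/74 = -545/74 ≈ -7.3649)
r(M) = -5 + M
F = -13 (F = -3 + (-4*15)/6 = -3 + (⅙)*(-60) = -3 - 10 = -13)
(F - 279)/(n + r(-16)) = (-13 - 279)/(-545/74 + (-5 - 16)) = -292/(-545/74 - 21) = -292/(-2099/74) = -292*(-74/2099) = 21608/2099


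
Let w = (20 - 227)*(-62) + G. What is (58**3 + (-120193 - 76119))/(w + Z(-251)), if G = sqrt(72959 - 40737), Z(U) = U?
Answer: -15099600/158299667 + 1200*sqrt(32222)/158299667 ≈ -0.094025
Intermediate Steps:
G = sqrt(32222) ≈ 179.50
w = 12834 + sqrt(32222) (w = (20 - 227)*(-62) + sqrt(32222) = -207*(-62) + sqrt(32222) = 12834 + sqrt(32222) ≈ 13014.)
(58**3 + (-120193 - 76119))/(w + Z(-251)) = (58**3 + (-120193 - 76119))/((12834 + sqrt(32222)) - 251) = (195112 - 196312)/(12583 + sqrt(32222)) = -1200/(12583 + sqrt(32222))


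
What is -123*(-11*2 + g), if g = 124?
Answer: -12546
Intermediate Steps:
-123*(-11*2 + g) = -123*(-11*2 + 124) = -123*(-22 + 124) = -123*102 = -12546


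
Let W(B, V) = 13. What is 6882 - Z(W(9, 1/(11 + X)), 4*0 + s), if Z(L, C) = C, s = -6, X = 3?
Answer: 6888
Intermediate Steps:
6882 - Z(W(9, 1/(11 + X)), 4*0 + s) = 6882 - (4*0 - 6) = 6882 - (0 - 6) = 6882 - 1*(-6) = 6882 + 6 = 6888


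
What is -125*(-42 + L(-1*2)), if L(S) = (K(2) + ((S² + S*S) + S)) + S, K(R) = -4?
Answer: 5250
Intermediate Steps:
L(S) = -4 + 2*S + 2*S² (L(S) = (-4 + ((S² + S*S) + S)) + S = (-4 + ((S² + S²) + S)) + S = (-4 + (2*S² + S)) + S = (-4 + (S + 2*S²)) + S = (-4 + S + 2*S²) + S = -4 + 2*S + 2*S²)
-125*(-42 + L(-1*2)) = -125*(-42 + (-4 + 2*(-1*2) + 2*(-1*2)²)) = -125*(-42 + (-4 + 2*(-2) + 2*(-2)²)) = -125*(-42 + (-4 - 4 + 2*4)) = -125*(-42 + (-4 - 4 + 8)) = -125*(-42 + 0) = -125*(-42) = 5250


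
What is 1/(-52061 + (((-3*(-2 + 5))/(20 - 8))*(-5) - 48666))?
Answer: -4/402893 ≈ -9.9282e-6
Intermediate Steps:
1/(-52061 + (((-3*(-2 + 5))/(20 - 8))*(-5) - 48666)) = 1/(-52061 + (((-3*3)/12)*(-5) - 48666)) = 1/(-52061 + (((1/12)*(-9))*(-5) - 48666)) = 1/(-52061 + (-¾*(-5) - 48666)) = 1/(-52061 + (15/4 - 48666)) = 1/(-52061 - 194649/4) = 1/(-402893/4) = -4/402893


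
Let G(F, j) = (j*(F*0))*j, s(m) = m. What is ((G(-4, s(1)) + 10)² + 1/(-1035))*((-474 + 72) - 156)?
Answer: -6416938/115 ≈ -55799.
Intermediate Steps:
G(F, j) = 0 (G(F, j) = (j*0)*j = 0*j = 0)
((G(-4, s(1)) + 10)² + 1/(-1035))*((-474 + 72) - 156) = ((0 + 10)² + 1/(-1035))*((-474 + 72) - 156) = (10² - 1/1035)*(-402 - 156) = (100 - 1/1035)*(-558) = (103499/1035)*(-558) = -6416938/115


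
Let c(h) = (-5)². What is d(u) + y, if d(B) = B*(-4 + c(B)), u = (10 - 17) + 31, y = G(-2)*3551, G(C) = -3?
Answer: -10149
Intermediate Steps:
c(h) = 25
y = -10653 (y = -3*3551 = -10653)
u = 24 (u = -7 + 31 = 24)
d(B) = 21*B (d(B) = B*(-4 + 25) = B*21 = 21*B)
d(u) + y = 21*24 - 10653 = 504 - 10653 = -10149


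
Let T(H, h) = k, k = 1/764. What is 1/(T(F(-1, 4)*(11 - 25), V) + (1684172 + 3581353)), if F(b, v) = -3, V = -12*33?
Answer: 764/4022861101 ≈ 1.8991e-7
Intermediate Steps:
V = -396
k = 1/764 ≈ 0.0013089
T(H, h) = 1/764
1/(T(F(-1, 4)*(11 - 25), V) + (1684172 + 3581353)) = 1/(1/764 + (1684172 + 3581353)) = 1/(1/764 + 5265525) = 1/(4022861101/764) = 764/4022861101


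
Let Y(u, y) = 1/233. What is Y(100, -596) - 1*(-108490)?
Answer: 25278171/233 ≈ 1.0849e+5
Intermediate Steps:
Y(u, y) = 1/233
Y(100, -596) - 1*(-108490) = 1/233 - 1*(-108490) = 1/233 + 108490 = 25278171/233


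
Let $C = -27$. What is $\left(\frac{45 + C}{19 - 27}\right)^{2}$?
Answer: $\frac{81}{16} \approx 5.0625$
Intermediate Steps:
$\left(\frac{45 + C}{19 - 27}\right)^{2} = \left(\frac{45 - 27}{19 - 27}\right)^{2} = \left(\frac{18}{-8}\right)^{2} = \left(18 \left(- \frac{1}{8}\right)\right)^{2} = \left(- \frac{9}{4}\right)^{2} = \frac{81}{16}$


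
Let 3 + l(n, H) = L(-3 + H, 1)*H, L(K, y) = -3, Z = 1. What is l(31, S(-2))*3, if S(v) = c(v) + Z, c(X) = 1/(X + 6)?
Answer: -81/4 ≈ -20.250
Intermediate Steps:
c(X) = 1/(6 + X)
S(v) = 1 + 1/(6 + v) (S(v) = 1/(6 + v) + 1 = 1 + 1/(6 + v))
l(n, H) = -3 - 3*H
l(31, S(-2))*3 = (-3 - 3*(7 - 2)/(6 - 2))*3 = (-3 - 3*5/4)*3 = (-3 - 15/4)*3 = -27/4*3 = -81/4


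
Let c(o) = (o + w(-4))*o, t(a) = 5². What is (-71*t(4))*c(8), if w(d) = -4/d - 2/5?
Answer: -122120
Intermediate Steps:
w(d) = -⅖ - 4/d (w(d) = -4/d - 2*⅕ = -4/d - ⅖ = -⅖ - 4/d)
t(a) = 25
c(o) = o*(⅗ + o) (c(o) = (o + (-⅖ - 4/(-4)))*o = (o + (-⅖ - 4*(-¼)))*o = (o + (-⅖ + 1))*o = (o + ⅗)*o = (⅗ + o)*o = o*(⅗ + o))
(-71*t(4))*c(8) = (-71*25)*((⅕)*8*(3 + 5*8)) = -355*8*(3 + 40) = -355*8*43 = -1775*344/5 = -122120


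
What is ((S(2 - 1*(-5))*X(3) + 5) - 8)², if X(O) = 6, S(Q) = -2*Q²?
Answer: 349281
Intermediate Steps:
((S(2 - 1*(-5))*X(3) + 5) - 8)² = ((-2*(2 - 1*(-5))²*6 + 5) - 8)² = ((-2*(2 + 5)²*6 + 5) - 8)² = ((-2*7²*6 + 5) - 8)² = ((-2*49*6 + 5) - 8)² = ((-98*6 + 5) - 8)² = ((-588 + 5) - 8)² = (-583 - 8)² = (-591)² = 349281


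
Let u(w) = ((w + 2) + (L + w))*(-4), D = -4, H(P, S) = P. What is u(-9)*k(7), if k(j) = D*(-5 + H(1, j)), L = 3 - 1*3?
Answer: 1024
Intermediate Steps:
L = 0 (L = 3 - 3 = 0)
k(j) = 16 (k(j) = -4*(-5 + 1) = -4*(-4) = 16)
u(w) = -8 - 8*w (u(w) = ((w + 2) + (0 + w))*(-4) = ((2 + w) + w)*(-4) = (2 + 2*w)*(-4) = -8 - 8*w)
u(-9)*k(7) = (-8 - 8*(-9))*16 = (-8 + 72)*16 = 64*16 = 1024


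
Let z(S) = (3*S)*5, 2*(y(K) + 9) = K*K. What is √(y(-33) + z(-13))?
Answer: √1362/2 ≈ 18.453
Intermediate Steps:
y(K) = -9 + K²/2 (y(K) = -9 + (K*K)/2 = -9 + K²/2)
z(S) = 15*S
√(y(-33) + z(-13)) = √((-9 + (½)*(-33)²) + 15*(-13)) = √((-9 + (½)*1089) - 195) = √((-9 + 1089/2) - 195) = √(1071/2 - 195) = √(681/2) = √1362/2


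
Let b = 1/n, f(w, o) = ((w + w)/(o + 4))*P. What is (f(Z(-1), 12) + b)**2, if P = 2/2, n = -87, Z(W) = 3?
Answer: 64009/484416 ≈ 0.13214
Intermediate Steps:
P = 1 (P = 2*(1/2) = 1)
f(w, o) = 2*w/(4 + o) (f(w, o) = ((w + w)/(o + 4))*1 = ((2*w)/(4 + o))*1 = (2*w/(4 + o))*1 = 2*w/(4 + o))
b = -1/87 (b = 1/(-87) = -1/87 ≈ -0.011494)
(f(Z(-1), 12) + b)**2 = (2*3/(4 + 12) - 1/87)**2 = (2*3/16 - 1/87)**2 = (2*3*(1/16) - 1/87)**2 = (3/8 - 1/87)**2 = (253/696)**2 = 64009/484416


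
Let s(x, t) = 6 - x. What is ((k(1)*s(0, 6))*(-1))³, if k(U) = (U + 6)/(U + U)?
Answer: -9261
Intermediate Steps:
k(U) = (6 + U)/(2*U) (k(U) = (6 + U)/((2*U)) = (6 + U)*(1/(2*U)) = (6 + U)/(2*U))
((k(1)*s(0, 6))*(-1))³ = ((((½)*(6 + 1)/1)*(6 - 1*0))*(-1))³ = ((((½)*1*7)*(6 + 0))*(-1))³ = (((7/2)*6)*(-1))³ = (21*(-1))³ = (-21)³ = -9261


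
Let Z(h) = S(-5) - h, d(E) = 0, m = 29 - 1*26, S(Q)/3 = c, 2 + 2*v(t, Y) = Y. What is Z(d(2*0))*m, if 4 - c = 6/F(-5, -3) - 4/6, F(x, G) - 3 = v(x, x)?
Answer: 150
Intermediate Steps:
v(t, Y) = -1 + Y/2
F(x, G) = 2 + x/2 (F(x, G) = 3 + (-1 + x/2) = 2 + x/2)
c = 50/3 (c = 4 - (6/(2 + (½)*(-5)) - 4/6) = 4 - (6/(2 - 5/2) - 4*⅙) = 4 - (6/(-½) - ⅔) = 4 - (6*(-2) - ⅔) = 4 - (-12 - ⅔) = 4 - 1*(-38/3) = 4 + 38/3 = 50/3 ≈ 16.667)
S(Q) = 50 (S(Q) = 3*(50/3) = 50)
m = 3 (m = 29 - 26 = 3)
Z(h) = 50 - h
Z(d(2*0))*m = (50 - 1*0)*3 = (50 + 0)*3 = 50*3 = 150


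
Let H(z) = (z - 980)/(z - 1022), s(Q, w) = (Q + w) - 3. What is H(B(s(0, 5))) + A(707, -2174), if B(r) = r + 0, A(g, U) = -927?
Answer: -157427/170 ≈ -926.04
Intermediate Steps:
s(Q, w) = -3 + Q + w
B(r) = r
H(z) = (-980 + z)/(-1022 + z)
H(B(s(0, 5))) + A(707, -2174) = (-980 + (-3 + 0 + 5))/(-1022 + (-3 + 0 + 5)) - 927 = (-980 + 2)/(-1022 + 2) - 927 = -978/(-1020) - 927 = -1/1020*(-978) - 927 = 163/170 - 927 = -157427/170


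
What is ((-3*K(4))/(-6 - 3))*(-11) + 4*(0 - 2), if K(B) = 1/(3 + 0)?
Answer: -83/9 ≈ -9.2222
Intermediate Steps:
K(B) = ⅓ (K(B) = 1/3 = ⅓)
((-3*K(4))/(-6 - 3))*(-11) + 4*(0 - 2) = ((-3*⅓)/(-6 - 3))*(-11) + 4*(0 - 2) = -1/(-9)*(-11) + 4*(-2) = -1*(-⅑)*(-11) - 8 = (⅑)*(-11) - 8 = -11/9 - 8 = -83/9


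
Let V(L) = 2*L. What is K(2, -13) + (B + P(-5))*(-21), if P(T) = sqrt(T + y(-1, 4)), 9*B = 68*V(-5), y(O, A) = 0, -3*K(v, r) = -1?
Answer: 1587 - 21*I*sqrt(5) ≈ 1587.0 - 46.957*I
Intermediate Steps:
K(v, r) = 1/3 (K(v, r) = -1/3*(-1) = 1/3)
B = -680/9 (B = (68*(2*(-5)))/9 = (68*(-10))/9 = (1/9)*(-680) = -680/9 ≈ -75.556)
P(T) = sqrt(T) (P(T) = sqrt(T + 0) = sqrt(T))
K(2, -13) + (B + P(-5))*(-21) = 1/3 + (-680/9 + sqrt(-5))*(-21) = 1/3 + (-680/9 + I*sqrt(5))*(-21) = 1/3 + (4760/3 - 21*I*sqrt(5)) = 1587 - 21*I*sqrt(5)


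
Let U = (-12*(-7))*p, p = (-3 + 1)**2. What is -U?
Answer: -336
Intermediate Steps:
p = 4 (p = (-2)**2 = 4)
U = 336 (U = -12*(-7)*4 = 84*4 = 336)
-U = -1*336 = -336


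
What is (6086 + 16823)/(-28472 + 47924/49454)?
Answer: -566470843/704003182 ≈ -0.80464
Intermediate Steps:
(6086 + 16823)/(-28472 + 47924/49454) = 22909/(-28472 + 47924*(1/49454)) = 22909/(-28472 + 23962/24727) = 22909/(-704003182/24727) = 22909*(-24727/704003182) = -566470843/704003182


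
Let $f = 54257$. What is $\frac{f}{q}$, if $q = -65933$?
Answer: $- \frac{7751}{9419} \approx -0.82291$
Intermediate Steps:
$\frac{f}{q} = \frac{54257}{-65933} = 54257 \left(- \frac{1}{65933}\right) = - \frac{7751}{9419}$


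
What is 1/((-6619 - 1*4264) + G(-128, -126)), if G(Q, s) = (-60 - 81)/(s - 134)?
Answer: -260/2829439 ≈ -9.1891e-5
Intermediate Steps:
G(Q, s) = -141/(-134 + s)
1/((-6619 - 1*4264) + G(-128, -126)) = 1/((-6619 - 1*4264) - 141/(-134 - 126)) = 1/((-6619 - 4264) - 141/(-260)) = 1/(-10883 - 141*(-1/260)) = 1/(-10883 + 141/260) = 1/(-2829439/260) = -260/2829439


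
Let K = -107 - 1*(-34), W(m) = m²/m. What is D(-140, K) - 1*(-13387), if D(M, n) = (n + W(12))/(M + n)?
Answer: 2851492/213 ≈ 13387.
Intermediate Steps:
W(m) = m
K = -73 (K = -107 + 34 = -73)
D(M, n) = (12 + n)/(M + n) (D(M, n) = (n + 12)/(M + n) = (12 + n)/(M + n))
D(-140, K) - 1*(-13387) = (12 - 73)/(-140 - 73) - 1*(-13387) = -61/(-213) + 13387 = -1/213*(-61) + 13387 = 61/213 + 13387 = 2851492/213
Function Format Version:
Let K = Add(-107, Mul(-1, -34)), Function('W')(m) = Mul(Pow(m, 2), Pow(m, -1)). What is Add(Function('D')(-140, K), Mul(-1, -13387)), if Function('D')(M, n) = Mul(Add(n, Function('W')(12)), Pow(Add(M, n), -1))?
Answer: Rational(2851492, 213) ≈ 13387.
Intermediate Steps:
Function('W')(m) = m
K = -73 (K = Add(-107, 34) = -73)
Function('D')(M, n) = Mul(Pow(Add(M, n), -1), Add(12, n)) (Function('D')(M, n) = Mul(Add(n, 12), Pow(Add(M, n), -1)) = Mul(Add(12, n), Pow(Add(M, n), -1)) = Mul(Pow(Add(M, n), -1), Add(12, n)))
Add(Function('D')(-140, K), Mul(-1, -13387)) = Add(Mul(Pow(Add(-140, -73), -1), Add(12, -73)), Mul(-1, -13387)) = Add(Mul(Pow(-213, -1), -61), 13387) = Add(Mul(Rational(-1, 213), -61), 13387) = Add(Rational(61, 213), 13387) = Rational(2851492, 213)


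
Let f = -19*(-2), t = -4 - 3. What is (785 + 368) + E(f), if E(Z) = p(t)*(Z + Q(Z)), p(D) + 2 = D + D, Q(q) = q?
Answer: -63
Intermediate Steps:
t = -7
f = 38
p(D) = -2 + 2*D (p(D) = -2 + (D + D) = -2 + 2*D)
E(Z) = -32*Z (E(Z) = (-2 + 2*(-7))*(Z + Z) = (-2 - 14)*(2*Z) = -32*Z)
(785 + 368) + E(f) = (785 + 368) - 32*38 = 1153 - 1216 = -63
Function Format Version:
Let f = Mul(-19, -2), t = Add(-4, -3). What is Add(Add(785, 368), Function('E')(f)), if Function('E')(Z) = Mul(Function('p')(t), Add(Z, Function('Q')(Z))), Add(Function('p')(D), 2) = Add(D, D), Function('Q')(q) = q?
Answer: -63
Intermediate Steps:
t = -7
f = 38
Function('p')(D) = Add(-2, Mul(2, D)) (Function('p')(D) = Add(-2, Add(D, D)) = Add(-2, Mul(2, D)))
Function('E')(Z) = Mul(-32, Z) (Function('E')(Z) = Mul(Add(-2, Mul(2, -7)), Add(Z, Z)) = Mul(Add(-2, -14), Mul(2, Z)) = Mul(-16, Mul(2, Z)) = Mul(-32, Z))
Add(Add(785, 368), Function('E')(f)) = Add(Add(785, 368), Mul(-32, 38)) = Add(1153, -1216) = -63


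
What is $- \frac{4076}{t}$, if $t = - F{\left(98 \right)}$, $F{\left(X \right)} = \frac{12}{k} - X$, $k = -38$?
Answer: $- \frac{19361}{467} \approx -41.458$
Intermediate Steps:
$F{\left(X \right)} = - \frac{6}{19} - X$ ($F{\left(X \right)} = \frac{12}{-38} - X = 12 \left(- \frac{1}{38}\right) - X = - \frac{6}{19} - X$)
$t = \frac{1868}{19}$ ($t = - (- \frac{6}{19} - 98) = \left(-1\right) \left(- \frac{1868}{19}\right) = \frac{1868}{19} \approx 98.316$)
$- \frac{4076}{t} = - \frac{4076}{\frac{1868}{19}} = \left(-4076\right) \frac{19}{1868} = - \frac{19361}{467}$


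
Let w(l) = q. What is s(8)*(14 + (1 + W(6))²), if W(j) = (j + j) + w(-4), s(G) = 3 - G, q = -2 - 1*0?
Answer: -675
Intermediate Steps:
q = -2 (q = -2 + 0 = -2)
w(l) = -2
W(j) = -2 + 2*j (W(j) = (j + j) - 2 = 2*j - 2 = -2 + 2*j)
s(8)*(14 + (1 + W(6))²) = (3 - 1*8)*(14 + (1 + (-2 + 2*6))²) = (3 - 8)*(14 + (1 + (-2 + 12))²) = -5*(14 + (1 + 10)²) = -5*(14 + 11²) = -5*(14 + 121) = -5*135 = -675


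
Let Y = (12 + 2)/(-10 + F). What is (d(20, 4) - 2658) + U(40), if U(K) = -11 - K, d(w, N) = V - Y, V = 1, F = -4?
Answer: -2707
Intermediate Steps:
Y = -1 (Y = (12 + 2)/(-10 - 4) = 14/(-14) = 14*(-1/14) = -1)
d(w, N) = 2 (d(w, N) = 1 - 1*(-1) = 1 + 1 = 2)
(d(20, 4) - 2658) + U(40) = (2 - 2658) + (-11 - 1*40) = -2656 + (-11 - 40) = -2656 - 51 = -2707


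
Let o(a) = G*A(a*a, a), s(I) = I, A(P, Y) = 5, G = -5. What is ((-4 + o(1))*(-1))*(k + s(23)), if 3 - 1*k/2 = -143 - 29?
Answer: 10817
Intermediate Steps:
o(a) = -25 (o(a) = -5*5 = -25)
k = 350 (k = 6 - 2*(-143 - 29) = 6 - 2*(-172) = 6 + 344 = 350)
((-4 + o(1))*(-1))*(k + s(23)) = ((-4 - 25)*(-1))*(350 + 23) = -29*(-1)*373 = 29*373 = 10817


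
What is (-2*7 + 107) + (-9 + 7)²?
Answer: 97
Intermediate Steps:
(-2*7 + 107) + (-9 + 7)² = (-14 + 107) + (-2)² = 93 + 4 = 97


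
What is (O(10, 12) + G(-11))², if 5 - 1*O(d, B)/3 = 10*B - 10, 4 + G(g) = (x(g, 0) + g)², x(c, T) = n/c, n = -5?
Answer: 632170449/14641 ≈ 43178.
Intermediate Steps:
x(c, T) = -5/c
G(g) = -4 + (g - 5/g)² (G(g) = -4 + (-5/g + g)² = -4 + (g - 5/g)²)
O(d, B) = 45 - 30*B (O(d, B) = 15 - 3*(10*B - 10) = 15 - 3*(-10 + 10*B) = 15 + (30 - 30*B) = 45 - 30*B)
(O(10, 12) + G(-11))² = ((45 - 30*12) + (-14 + (-11)² + 25/(-11)²))² = ((45 - 360) + (-14 + 121 + 25*(1/121)))² = (-315 + (-14 + 121 + 25/121))² = (-315 + 12972/121)² = (-25143/121)² = 632170449/14641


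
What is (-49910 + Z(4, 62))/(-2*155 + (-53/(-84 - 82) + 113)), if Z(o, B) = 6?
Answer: 8284064/32649 ≈ 253.73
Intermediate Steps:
(-49910 + Z(4, 62))/(-2*155 + (-53/(-84 - 82) + 113)) = (-49910 + 6)/(-2*155 + (-53/(-84 - 82) + 113)) = -49904/(-310 + (-53/(-166) + 113)) = -49904/(-310 + (-1/166*(-53) + 113)) = -49904/(-310 + (53/166 + 113)) = -49904/(-310 + 18811/166) = -49904/(-32649/166) = -49904*(-166/32649) = 8284064/32649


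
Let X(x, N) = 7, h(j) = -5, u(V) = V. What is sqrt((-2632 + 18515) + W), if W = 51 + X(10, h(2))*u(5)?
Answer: sqrt(15969) ≈ 126.37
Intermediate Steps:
W = 86 (W = 51 + 7*5 = 51 + 35 = 86)
sqrt((-2632 + 18515) + W) = sqrt((-2632 + 18515) + 86) = sqrt(15883 + 86) = sqrt(15969)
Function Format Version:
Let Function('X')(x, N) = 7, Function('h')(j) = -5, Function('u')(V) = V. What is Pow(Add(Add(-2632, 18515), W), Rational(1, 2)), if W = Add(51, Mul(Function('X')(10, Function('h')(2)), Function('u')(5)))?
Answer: Pow(15969, Rational(1, 2)) ≈ 126.37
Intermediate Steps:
W = 86 (W = Add(51, Mul(7, 5)) = Add(51, 35) = 86)
Pow(Add(Add(-2632, 18515), W), Rational(1, 2)) = Pow(Add(Add(-2632, 18515), 86), Rational(1, 2)) = Pow(Add(15883, 86), Rational(1, 2)) = Pow(15969, Rational(1, 2))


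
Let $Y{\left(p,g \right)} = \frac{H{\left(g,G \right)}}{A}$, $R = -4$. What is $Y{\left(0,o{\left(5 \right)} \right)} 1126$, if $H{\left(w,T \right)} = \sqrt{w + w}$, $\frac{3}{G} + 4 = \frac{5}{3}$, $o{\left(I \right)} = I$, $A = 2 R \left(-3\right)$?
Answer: $\frac{563 \sqrt{10}}{12} \approx 148.36$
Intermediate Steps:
$A = 24$ ($A = 2 \left(-4\right) \left(-3\right) = \left(-8\right) \left(-3\right) = 24$)
$G = - \frac{9}{7}$ ($G = \frac{3}{-4 + \frac{5}{3}} = \frac{3}{- \frac{7}{3}} = 3 \left(- \frac{3}{7}\right) = - \frac{9}{7} \approx -1.2857$)
$H{\left(w,T \right)} = \sqrt{2} \sqrt{w}$ ($H{\left(w,T \right)} = \sqrt{2 w} = \sqrt{2} \sqrt{w}$)
$Y{\left(p,g \right)} = \frac{\sqrt{2} \sqrt{g}}{24}$
$Y{\left(0,o{\left(5 \right)} \right)} 1126 = \frac{\sqrt{2} \sqrt{5}}{24} \cdot 1126 = \frac{\sqrt{10}}{24} \cdot 1126 = \frac{563 \sqrt{10}}{12}$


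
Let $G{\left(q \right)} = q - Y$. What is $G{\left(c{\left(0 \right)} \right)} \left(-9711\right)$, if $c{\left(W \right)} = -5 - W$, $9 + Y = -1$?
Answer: $-48555$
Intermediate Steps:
$Y = -10$ ($Y = -9 - 1 = -10$)
$G{\left(q \right)} = 10 + q$ ($G{\left(q \right)} = q - -10 = q + 10 = 10 + q$)
$G{\left(c{\left(0 \right)} \right)} \left(-9711\right) = \left(10 - 5\right) \left(-9711\right) = 5 \left(-9711\right) = -48555$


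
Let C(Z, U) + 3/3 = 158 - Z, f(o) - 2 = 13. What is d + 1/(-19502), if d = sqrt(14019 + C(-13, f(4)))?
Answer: -1/19502 + sqrt(14189) ≈ 119.12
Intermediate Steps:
f(o) = 15 (f(o) = 2 + 13 = 15)
C(Z, U) = 157 - Z (C(Z, U) = -1 + (158 - Z) = 157 - Z)
d = sqrt(14189) (d = sqrt(14019 + (157 - 1*(-13))) = sqrt(14019 + (157 + 13)) = sqrt(14019 + 170) = sqrt(14189) ≈ 119.12)
d + 1/(-19502) = sqrt(14189) + 1/(-19502) = sqrt(14189) - 1/19502 = -1/19502 + sqrt(14189)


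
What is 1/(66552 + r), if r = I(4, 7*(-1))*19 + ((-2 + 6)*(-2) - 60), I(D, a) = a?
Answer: 1/66351 ≈ 1.5071e-5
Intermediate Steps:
r = -201 (r = (7*(-1))*19 + ((-2 + 6)*(-2) - 60) = -7*19 + (4*(-2) - 60) = -133 + (-8 - 60) = -133 - 68 = -201)
1/(66552 + r) = 1/(66552 - 201) = 1/66351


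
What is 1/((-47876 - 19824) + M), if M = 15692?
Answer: -1/52008 ≈ -1.9228e-5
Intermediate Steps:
1/((-47876 - 19824) + M) = 1/((-47876 - 19824) + 15692) = 1/(-67700 + 15692) = 1/(-52008) = -1/52008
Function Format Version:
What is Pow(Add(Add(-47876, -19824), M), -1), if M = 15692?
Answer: Rational(-1, 52008) ≈ -1.9228e-5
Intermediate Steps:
Pow(Add(Add(-47876, -19824), M), -1) = Pow(Add(Add(-47876, -19824), 15692), -1) = Pow(Add(-67700, 15692), -1) = Pow(-52008, -1) = Rational(-1, 52008)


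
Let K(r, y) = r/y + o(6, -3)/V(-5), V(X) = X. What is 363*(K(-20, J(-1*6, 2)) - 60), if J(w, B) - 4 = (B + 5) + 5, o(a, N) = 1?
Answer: -446127/20 ≈ -22306.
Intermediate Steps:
J(w, B) = 14 + B (J(w, B) = 4 + ((B + 5) + 5) = 4 + ((5 + B) + 5) = 4 + (10 + B) = 14 + B)
K(r, y) = -⅕ + r/y (K(r, y) = r/y + 1/(-5) = r/y + 1*(-⅕) = r/y - ⅕ = -⅕ + r/y)
363*(K(-20, J(-1*6, 2)) - 60) = 363*((-20 - (14 + 2)/5)/(14 + 2) - 60) = 363*((-20 - ⅕*16)/16 - 60) = 363*((-20 - 16/5)/16 - 60) = 363*((1/16)*(-116/5) - 60) = 363*(-29/20 - 60) = 363*(-1229/20) = -446127/20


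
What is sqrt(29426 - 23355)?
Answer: sqrt(6071) ≈ 77.917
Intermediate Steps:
sqrt(29426 - 23355) = sqrt(6071)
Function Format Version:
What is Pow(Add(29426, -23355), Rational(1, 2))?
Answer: Pow(6071, Rational(1, 2)) ≈ 77.917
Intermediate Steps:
Pow(Add(29426, -23355), Rational(1, 2)) = Pow(6071, Rational(1, 2))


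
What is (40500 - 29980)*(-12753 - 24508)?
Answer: -391985720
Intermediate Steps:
(40500 - 29980)*(-12753 - 24508) = 10520*(-37261) = -391985720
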